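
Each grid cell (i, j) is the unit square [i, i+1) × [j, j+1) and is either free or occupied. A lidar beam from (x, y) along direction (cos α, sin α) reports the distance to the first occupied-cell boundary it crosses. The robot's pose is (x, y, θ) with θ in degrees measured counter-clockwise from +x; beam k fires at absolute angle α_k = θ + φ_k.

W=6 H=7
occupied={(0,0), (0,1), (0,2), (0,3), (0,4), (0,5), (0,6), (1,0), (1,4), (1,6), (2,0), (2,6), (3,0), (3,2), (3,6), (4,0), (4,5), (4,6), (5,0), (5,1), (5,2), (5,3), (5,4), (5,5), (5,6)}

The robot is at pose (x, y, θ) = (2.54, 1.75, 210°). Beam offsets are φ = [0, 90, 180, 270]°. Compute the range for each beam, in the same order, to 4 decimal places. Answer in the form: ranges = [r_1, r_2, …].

beam 1: φ=0°, α=210°
  direction (-0.8660, -0.5000); cell (2,1); t to first gridline: x 0.6235, y 1.5000 (then +1.1547 / +2.0000)
    (1,1) via x @ 0.6235
    (1,0) via y @ 1.5000  # hit
  → r_1 = 1.5000
beam 2: φ=90°, α=300°
  direction (0.5000, -0.8660); cell (2,1); t to first gridline: x 0.9200, y 0.8660 (then +2.0000 / +1.1547)
    (2,0) via y @ 0.8660  # hit
  → r_2 = 0.8660
beam 3: φ=180°, α=30°
  direction (0.8660, 0.5000); cell (2,1); t to first gridline: x 0.5312, y 0.5000 (then +1.1547 / +2.0000)
    (2,2) via y @ 0.5000
    (3,2) via x @ 0.5312  # hit
  → r_3 = 0.5312
beam 4: φ=270°, α=120°
  direction (-0.5000, 0.8660); cell (2,1); t to first gridline: x 1.0800, y 0.2887 (then +2.0000 / +1.1547)
    (2,2) via y @ 0.2887
    (1,2) via x @ 1.0800
    (1,3) via y @ 1.4434
    (1,4) via y @ 2.5981  # hit
  → r_4 = 2.5981

ranges = [1.5000, 0.8660, 0.5312, 2.5981]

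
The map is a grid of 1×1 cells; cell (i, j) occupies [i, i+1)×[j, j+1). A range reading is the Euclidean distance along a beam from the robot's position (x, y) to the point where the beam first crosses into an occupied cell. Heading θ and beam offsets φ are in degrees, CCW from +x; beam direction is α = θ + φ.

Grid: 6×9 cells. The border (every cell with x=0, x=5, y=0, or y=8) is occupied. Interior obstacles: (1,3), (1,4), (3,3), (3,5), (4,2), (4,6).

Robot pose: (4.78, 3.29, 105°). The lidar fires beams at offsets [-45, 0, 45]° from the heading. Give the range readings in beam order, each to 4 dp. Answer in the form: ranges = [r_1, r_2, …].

ranges = [0.4400, 2.8056, 0.9007]

beam 1: φ=-45°, α=60°
  direction (0.5000, 0.8660); cell (4,3); t to first gridline: x 0.4400, y 0.8198 (then +2.0000 / +1.1547)
    (5,3) via x @ 0.4400  # hit
  → r_1 = 0.4400
beam 2: φ=0°, α=105°
  direction (-0.2588, 0.9659); cell (4,3); t to first gridline: x 3.0137, y 0.7350 (then +3.8637 / +1.0353)
    (4,4) via y @ 0.7350
    (4,5) via y @ 1.7703
    (4,6) via y @ 2.8056  # hit
  → r_2 = 2.8056
beam 3: φ=45°, α=150°
  direction (-0.8660, 0.5000); cell (4,3); t to first gridline: x 0.9007, y 1.4200 (then +1.1547 / +2.0000)
    (3,3) via x @ 0.9007  # hit
  → r_3 = 0.9007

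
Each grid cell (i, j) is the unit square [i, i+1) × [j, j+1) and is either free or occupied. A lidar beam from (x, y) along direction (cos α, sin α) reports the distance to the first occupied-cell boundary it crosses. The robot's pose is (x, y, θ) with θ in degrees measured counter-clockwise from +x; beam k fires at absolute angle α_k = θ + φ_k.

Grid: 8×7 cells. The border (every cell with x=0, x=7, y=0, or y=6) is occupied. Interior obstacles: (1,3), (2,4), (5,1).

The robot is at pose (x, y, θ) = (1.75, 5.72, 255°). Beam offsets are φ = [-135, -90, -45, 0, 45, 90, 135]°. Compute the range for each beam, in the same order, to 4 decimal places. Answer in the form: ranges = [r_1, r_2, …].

ranges = [0.3233, 0.7765, 0.8660, 1.7807, 0.8314, 5.4352, 0.5600]

beam 1: φ=-135°, α=120°
  d=(-0.5000,0.8660)  start (1,5)  tX=1.5000 tY=0.3233  stride 1/|dx|=2.0000 1/|dy|=1.1547
    cross y-line → (1,6), t=0.3233 (wall)
  → r_1 = 0.3233
beam 2: φ=-90°, α=165°
  d=(-0.9659,0.2588)  start (1,5)  tX=0.7765 tY=1.0818  stride 1/|dx|=1.0353 1/|dy|=3.8637
    cross x-line → (0,5), t=0.7765 (wall)
  → r_2 = 0.7765
beam 3: φ=-45°, α=210°
  d=(-0.8660,-0.5000)  start (1,5)  tX=0.8660 tY=1.4400  stride 1/|dx|=1.1547 1/|dy|=2.0000
    cross x-line → (0,5), t=0.8660 (wall)
  → r_3 = 0.8660
beam 4: φ=0°, α=255°
  d=(-0.2588,-0.9659)  start (1,5)  tX=2.8978 tY=0.7454  stride 1/|dx|=3.8637 1/|dy|=1.0353
    cross y-line → (1,4), t=0.7454
    cross y-line → (1,3), t=1.7807 (wall)
  → r_4 = 1.7807
beam 5: φ=45°, α=300°
  d=(0.5000,-0.8660)  start (1,5)  tX=0.5000 tY=0.8314  stride 1/|dx|=2.0000 1/|dy|=1.1547
    cross x-line → (2,5), t=0.5000
    cross y-line → (2,4), t=0.8314 (wall)
  → r_5 = 0.8314
beam 6: φ=90°, α=345°
  d=(0.9659,-0.2588)  start (1,5)  tX=0.2588 tY=2.7819  stride 1/|dx|=1.0353 1/|dy|=3.8637
    cross x-line → (2,5), t=0.2588
    cross x-line → (3,5), t=1.2941
    cross x-line → (4,5), t=2.3294
    cross y-line → (4,4), t=2.7819
    cross x-line → (5,4), t=3.3646
    cross x-line → (6,4), t=4.3999
    cross x-line → (7,4), t=5.4352 (wall)
  → r_6 = 5.4352
beam 7: φ=135°, α=30°
  d=(0.8660,0.5000)  start (1,5)  tX=0.2887 tY=0.5600  stride 1/|dx|=1.1547 1/|dy|=2.0000
    cross x-line → (2,5), t=0.2887
    cross y-line → (2,6), t=0.5600 (wall)
  → r_7 = 0.5600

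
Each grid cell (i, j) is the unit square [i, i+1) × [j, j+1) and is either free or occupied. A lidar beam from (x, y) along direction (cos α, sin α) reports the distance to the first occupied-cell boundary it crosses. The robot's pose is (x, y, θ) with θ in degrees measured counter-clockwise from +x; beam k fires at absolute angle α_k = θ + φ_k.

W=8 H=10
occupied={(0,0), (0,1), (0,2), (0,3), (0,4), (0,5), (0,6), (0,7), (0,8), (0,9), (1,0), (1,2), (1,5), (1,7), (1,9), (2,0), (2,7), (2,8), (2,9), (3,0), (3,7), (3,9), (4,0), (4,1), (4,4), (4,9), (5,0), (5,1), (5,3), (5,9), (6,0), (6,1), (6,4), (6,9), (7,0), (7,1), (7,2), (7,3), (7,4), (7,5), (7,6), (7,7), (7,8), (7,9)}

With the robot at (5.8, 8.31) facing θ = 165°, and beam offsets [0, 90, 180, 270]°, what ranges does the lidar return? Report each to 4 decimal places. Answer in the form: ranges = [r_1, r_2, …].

ranges = [2.6660, 3.4268, 1.2423, 0.7143]

beam 1: φ=0°, α=165°
  cosα=-0.9659 sinα=0.2588 | (5,8) | tMaxX 0.8282 tMaxY 2.6660 | tΔX 1.0353 tΔY 3.8637
    t=0.8282 [x] (4,8)
    t=1.8635 [x] (3,8)
    t=2.6660 [y] (3,9) — stop
  → r_1 = 2.6660
beam 2: φ=90°, α=255°
  cosα=-0.2588 sinα=-0.9659 | (5,8) | tMaxX 3.0910 tMaxY 0.3209 | tΔX 3.8637 tΔY 1.0353
    t=0.3209 [y] (5,7)
    t=1.3562 [y] (5,6)
    t=2.3915 [y] (5,5)
    t=3.0910 [x] (4,5)
    t=3.4268 [y] (4,4) — stop
  → r_2 = 3.4268
beam 3: φ=180°, α=345°
  cosα=0.9659 sinα=-0.2588 | (5,8) | tMaxX 0.2071 tMaxY 1.1977 | tΔX 1.0353 tΔY 3.8637
    t=0.2071 [x] (6,8)
    t=1.1977 [y] (6,7)
    t=1.2423 [x] (7,7) — stop
  → r_3 = 1.2423
beam 4: φ=270°, α=75°
  cosα=0.2588 sinα=0.9659 | (5,8) | tMaxX 0.7727 tMaxY 0.7143 | tΔX 3.8637 tΔY 1.0353
    t=0.7143 [y] (5,9) — stop
  → r_4 = 0.7143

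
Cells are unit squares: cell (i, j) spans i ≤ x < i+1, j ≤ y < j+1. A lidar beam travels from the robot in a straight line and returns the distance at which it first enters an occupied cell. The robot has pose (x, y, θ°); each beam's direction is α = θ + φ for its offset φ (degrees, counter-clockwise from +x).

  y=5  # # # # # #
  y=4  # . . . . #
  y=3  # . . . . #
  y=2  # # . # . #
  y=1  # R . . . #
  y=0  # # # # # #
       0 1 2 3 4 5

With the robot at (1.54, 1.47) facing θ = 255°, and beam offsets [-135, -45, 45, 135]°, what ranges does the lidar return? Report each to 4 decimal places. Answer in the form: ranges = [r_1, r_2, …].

ranges = [0.6120, 0.6235, 0.5427, 1.6859]

beam 1: φ=-135°, α=120°
  cosα=-0.5000 sinα=0.8660 | (1,1) | tMaxX 1.0800 tMaxY 0.6120 | tΔX 2.0000 tΔY 1.1547
    t=0.6120 [y] (1,2) — stop
  → r_1 = 0.6120
beam 2: φ=-45°, α=210°
  cosα=-0.8660 sinα=-0.5000 | (1,1) | tMaxX 0.6235 tMaxY 0.9400 | tΔX 1.1547 tΔY 2.0000
    t=0.6235 [x] (0,1) — stop
  → r_2 = 0.6235
beam 3: φ=45°, α=300°
  cosα=0.5000 sinα=-0.8660 | (1,1) | tMaxX 0.9200 tMaxY 0.5427 | tΔX 2.0000 tΔY 1.1547
    t=0.5427 [y] (1,0) — stop
  → r_3 = 0.5427
beam 4: φ=135°, α=30°
  cosα=0.8660 sinα=0.5000 | (1,1) | tMaxX 0.5312 tMaxY 1.0600 | tΔX 1.1547 tΔY 2.0000
    t=0.5312 [x] (2,1)
    t=1.0600 [y] (2,2)
    t=1.6859 [x] (3,2) — stop
  → r_4 = 1.6859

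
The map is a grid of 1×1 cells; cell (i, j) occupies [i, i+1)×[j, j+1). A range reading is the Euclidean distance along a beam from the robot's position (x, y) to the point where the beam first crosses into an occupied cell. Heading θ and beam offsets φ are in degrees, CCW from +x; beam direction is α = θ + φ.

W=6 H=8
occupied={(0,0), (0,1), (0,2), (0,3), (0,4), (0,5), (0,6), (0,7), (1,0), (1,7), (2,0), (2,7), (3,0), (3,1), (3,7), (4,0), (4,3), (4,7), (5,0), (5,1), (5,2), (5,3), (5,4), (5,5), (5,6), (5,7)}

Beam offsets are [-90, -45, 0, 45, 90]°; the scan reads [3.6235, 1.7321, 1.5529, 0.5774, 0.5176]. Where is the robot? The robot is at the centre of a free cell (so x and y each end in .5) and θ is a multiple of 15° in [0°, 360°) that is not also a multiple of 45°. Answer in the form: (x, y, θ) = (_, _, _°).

(x, y, θ) = (1.5, 5.5, 105°)

Candidates: 22 free-cell centres × 16 headings = 352 poses. Raycast each; keep the one whose scan matches to 4 dp.
  (1.5, 4.5, 345°): beam 1 = 1.9319 ≠ 3.6235 ✗
  (2.5, 4.5, 345°): beam 2 = 2.8868 ≠ 1.7321 ✗
  (4.5, 4.5, 195°): beam 1 = 2.5882 ≠ 3.6235 ✗
  (2.5, 5.5, 300°): beam 1 = 1.7321 ≠ 3.6235 ✗
  …
  (1.5, 5.5, 105°): r_1=3.6235, r_2=1.7321, r_3=1.5529, r_4=0.5774, r_5=0.5176 — all match ✓
Unique over the lattice → pose = (1.5, 5.5, 105°).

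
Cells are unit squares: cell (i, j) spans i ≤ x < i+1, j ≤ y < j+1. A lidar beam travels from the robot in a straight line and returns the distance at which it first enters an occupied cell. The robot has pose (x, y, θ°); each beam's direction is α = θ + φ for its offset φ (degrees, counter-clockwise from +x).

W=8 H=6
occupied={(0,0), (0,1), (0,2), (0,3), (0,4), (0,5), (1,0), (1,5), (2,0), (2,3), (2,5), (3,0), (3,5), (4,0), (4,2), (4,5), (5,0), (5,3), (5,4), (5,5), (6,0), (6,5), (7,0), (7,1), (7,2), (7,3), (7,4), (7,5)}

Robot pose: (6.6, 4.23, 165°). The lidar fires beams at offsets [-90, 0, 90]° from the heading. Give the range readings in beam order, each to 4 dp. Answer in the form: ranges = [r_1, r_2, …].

ranges = [0.7972, 0.6212, 3.3439]

beam 1: φ=-90°, α=75°
  direction (0.2588, 0.9659); cell (6,4); t to first gridline: x 1.5455, y 0.7972 (then +3.8637 / +1.0353)
    (6,5) via y @ 0.7972  # hit
  → r_1 = 0.7972
beam 2: φ=0°, α=165°
  direction (-0.9659, 0.2588); cell (6,4); t to first gridline: x 0.6212, y 2.9751 (then +1.0353 / +3.8637)
    (5,4) via x @ 0.6212  # hit
  → r_2 = 0.6212
beam 3: φ=90°, α=255°
  direction (-0.2588, -0.9659); cell (6,4); t to first gridline: x 2.3182, y 0.2381 (then +3.8637 / +1.0353)
    (6,3) via y @ 0.2381
    (6,2) via y @ 1.2734
    (6,1) via y @ 2.3087
    (5,1) via x @ 2.3182
    (5,0) via y @ 3.3439  # hit
  → r_3 = 3.3439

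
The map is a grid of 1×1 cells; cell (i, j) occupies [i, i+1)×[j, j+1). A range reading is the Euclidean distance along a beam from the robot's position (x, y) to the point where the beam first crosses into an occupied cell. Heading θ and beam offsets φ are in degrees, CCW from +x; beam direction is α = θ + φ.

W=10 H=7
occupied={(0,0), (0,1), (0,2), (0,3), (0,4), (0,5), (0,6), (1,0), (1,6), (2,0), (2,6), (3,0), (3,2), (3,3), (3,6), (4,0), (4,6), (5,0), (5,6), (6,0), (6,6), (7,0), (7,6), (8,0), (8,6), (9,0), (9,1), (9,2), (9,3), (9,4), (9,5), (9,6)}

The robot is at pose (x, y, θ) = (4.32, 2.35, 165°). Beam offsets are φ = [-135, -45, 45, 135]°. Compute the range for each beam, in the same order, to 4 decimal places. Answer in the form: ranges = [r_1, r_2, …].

ranges = [5.4040, 0.6400, 0.3695, 1.5588]

beam 1: φ=-135°, α=30°
  cosα=0.8660 sinα=0.5000 | (4,2) | tMaxX 0.7852 tMaxY 1.3000 | tΔX 1.1547 tΔY 2.0000
    t=0.7852 [x] (5,2)
    t=1.3000 [y] (5,3)
    t=1.9399 [x] (6,3)
    t=3.0946 [x] (7,3)
    t=3.3000 [y] (7,4)
    t=4.2493 [x] (8,4)
    t=5.3000 [y] (8,5)
    t=5.4040 [x] (9,5) — stop
  → r_1 = 5.4040
beam 2: φ=-45°, α=120°
  cosα=-0.5000 sinα=0.8660 | (4,2) | tMaxX 0.6400 tMaxY 0.7506 | tΔX 2.0000 tΔY 1.1547
    t=0.6400 [x] (3,2) — stop
  → r_2 = 0.6400
beam 3: φ=45°, α=210°
  cosα=-0.8660 sinα=-0.5000 | (4,2) | tMaxX 0.3695 tMaxY 0.7000 | tΔX 1.1547 tΔY 2.0000
    t=0.3695 [x] (3,2) — stop
  → r_3 = 0.3695
beam 4: φ=135°, α=300°
  cosα=0.5000 sinα=-0.8660 | (4,2) | tMaxX 1.3600 tMaxY 0.4041 | tΔX 2.0000 tΔY 1.1547
    t=0.4041 [y] (4,1)
    t=1.3600 [x] (5,1)
    t=1.5588 [y] (5,0) — stop
  → r_4 = 1.5588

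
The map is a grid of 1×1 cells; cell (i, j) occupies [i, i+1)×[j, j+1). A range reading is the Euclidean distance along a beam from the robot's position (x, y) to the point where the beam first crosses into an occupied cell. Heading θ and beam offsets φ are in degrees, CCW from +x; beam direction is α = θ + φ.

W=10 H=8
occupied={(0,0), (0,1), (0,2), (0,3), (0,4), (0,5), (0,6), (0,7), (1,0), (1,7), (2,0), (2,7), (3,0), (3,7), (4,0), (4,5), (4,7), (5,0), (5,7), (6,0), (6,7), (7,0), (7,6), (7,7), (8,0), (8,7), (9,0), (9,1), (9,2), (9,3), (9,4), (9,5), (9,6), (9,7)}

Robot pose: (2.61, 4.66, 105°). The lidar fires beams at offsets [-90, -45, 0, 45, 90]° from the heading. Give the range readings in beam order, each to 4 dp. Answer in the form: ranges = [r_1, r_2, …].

beam 1: φ=-90°, α=15°
  dir = (cos 15°, sin 15°) = (0.9659, 0.2588); from cell (2,4)
  next x-line at t=0.4038, next y-line at t=1.3137; Δt_x=1.0353, Δt_y=3.8637
    x: enter (3,4) at t=0.4038
    y: enter (3,5) at t=1.3137
    x: enter (4,5) at t=1.4390 ← occupied
  → r_1 = 1.4390
beam 2: φ=-45°, α=60°
  dir = (cos 60°, sin 60°) = (0.5000, 0.8660); from cell (2,4)
  next x-line at t=0.7800, next y-line at t=0.3926; Δt_x=2.0000, Δt_y=1.1547
    y: enter (2,5) at t=0.3926
    x: enter (3,5) at t=0.7800
    y: enter (3,6) at t=1.5473
    y: enter (3,7) at t=2.7020 ← occupied
  → r_2 = 2.7020
beam 3: φ=0°, α=105°
  dir = (cos 105°, sin 105°) = (-0.2588, 0.9659); from cell (2,4)
  next x-line at t=2.3569, next y-line at t=0.3520; Δt_x=3.8637, Δt_y=1.0353
    y: enter (2,5) at t=0.3520
    y: enter (2,6) at t=1.3873
    x: enter (1,6) at t=2.3569
    y: enter (1,7) at t=2.4225 ← occupied
  → r_3 = 2.4225
beam 4: φ=45°, α=150°
  dir = (cos 150°, sin 150°) = (-0.8660, 0.5000); from cell (2,4)
  next x-line at t=0.7044, next y-line at t=0.6800; Δt_x=1.1547, Δt_y=2.0000
    y: enter (2,5) at t=0.6800
    x: enter (1,5) at t=0.7044
    x: enter (0,5) at t=1.8591 ← occupied
  → r_4 = 1.8591
beam 5: φ=90°, α=195°
  dir = (cos 195°, sin 195°) = (-0.9659, -0.2588); from cell (2,4)
  next x-line at t=0.6315, next y-line at t=2.5500; Δt_x=1.0353, Δt_y=3.8637
    x: enter (1,4) at t=0.6315
    x: enter (0,4) at t=1.6668 ← occupied
  → r_5 = 1.6668

ranges = [1.4390, 2.7020, 2.4225, 1.8591, 1.6668]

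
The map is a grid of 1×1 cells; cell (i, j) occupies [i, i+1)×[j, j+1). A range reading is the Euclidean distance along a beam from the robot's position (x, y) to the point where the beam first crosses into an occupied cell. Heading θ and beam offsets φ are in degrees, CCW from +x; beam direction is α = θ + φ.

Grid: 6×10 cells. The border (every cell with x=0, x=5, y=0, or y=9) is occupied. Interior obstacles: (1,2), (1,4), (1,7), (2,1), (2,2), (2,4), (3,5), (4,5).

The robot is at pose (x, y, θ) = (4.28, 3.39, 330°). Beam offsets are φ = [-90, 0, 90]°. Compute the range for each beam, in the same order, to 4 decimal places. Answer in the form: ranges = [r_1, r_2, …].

beam 1: φ=-90°, α=240°
  cosα=-0.5000 sinα=-0.8660 | (4,3) | tMaxX 0.5600 tMaxY 0.4503 | tΔX 2.0000 tΔY 1.1547
    t=0.4503 [y] (4,2)
    t=0.5600 [x] (3,2)
    t=1.6050 [y] (3,1)
    t=2.5600 [x] (2,1) — stop
  → r_1 = 2.5600
beam 2: φ=0°, α=330°
  cosα=0.8660 sinα=-0.5000 | (4,3) | tMaxX 0.8314 tMaxY 0.7800 | tΔX 1.1547 tΔY 2.0000
    t=0.7800 [y] (4,2)
    t=0.8314 [x] (5,2) — stop
  → r_2 = 0.8314
beam 3: φ=90°, α=60°
  cosα=0.5000 sinα=0.8660 | (4,3) | tMaxX 1.4400 tMaxY 0.7044 | tΔX 2.0000 tΔY 1.1547
    t=0.7044 [y] (4,4)
    t=1.4400 [x] (5,4) — stop
  → r_3 = 1.4400

ranges = [2.5600, 0.8314, 1.4400]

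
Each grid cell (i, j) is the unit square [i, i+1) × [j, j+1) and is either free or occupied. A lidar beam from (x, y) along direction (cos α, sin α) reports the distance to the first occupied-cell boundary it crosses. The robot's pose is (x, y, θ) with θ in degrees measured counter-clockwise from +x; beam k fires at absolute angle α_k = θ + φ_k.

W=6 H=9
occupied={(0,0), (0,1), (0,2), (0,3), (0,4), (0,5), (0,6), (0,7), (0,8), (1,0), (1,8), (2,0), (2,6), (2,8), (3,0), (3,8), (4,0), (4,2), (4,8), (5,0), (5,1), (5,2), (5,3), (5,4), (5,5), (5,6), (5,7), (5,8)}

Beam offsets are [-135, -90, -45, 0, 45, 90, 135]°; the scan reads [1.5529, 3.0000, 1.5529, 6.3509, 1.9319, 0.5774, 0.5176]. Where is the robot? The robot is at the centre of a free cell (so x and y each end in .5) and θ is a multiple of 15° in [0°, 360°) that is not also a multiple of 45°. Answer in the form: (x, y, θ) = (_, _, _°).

(x, y, θ) = (4.5, 6.5, 240°)

Enumerate (i+0.5, j+0.5, θ) over the 26 free cells and 16 admissible headings. For each, cast all 7 beams and compare to the given ranges.
  (2.5, 4.5, 240°): beam 2 = 1.7321 ≠ 3.0000 ✗
  (3.5, 1.5, 30°): beam 1 = 0.5176 ≠ 1.5529 ✗
  (3.5, 4.5, 345°): beam 1 = 2.8868 ≠ 1.5529 ✗
  …
  (4.5, 6.5, 240°): r_1=1.5529, r_2=3.0000, r_3=1.5529, r_4=6.3509, r_5=1.9319, r_6=0.5774, r_7=0.5176 — all match ✓
No second candidate reproduces the full scan.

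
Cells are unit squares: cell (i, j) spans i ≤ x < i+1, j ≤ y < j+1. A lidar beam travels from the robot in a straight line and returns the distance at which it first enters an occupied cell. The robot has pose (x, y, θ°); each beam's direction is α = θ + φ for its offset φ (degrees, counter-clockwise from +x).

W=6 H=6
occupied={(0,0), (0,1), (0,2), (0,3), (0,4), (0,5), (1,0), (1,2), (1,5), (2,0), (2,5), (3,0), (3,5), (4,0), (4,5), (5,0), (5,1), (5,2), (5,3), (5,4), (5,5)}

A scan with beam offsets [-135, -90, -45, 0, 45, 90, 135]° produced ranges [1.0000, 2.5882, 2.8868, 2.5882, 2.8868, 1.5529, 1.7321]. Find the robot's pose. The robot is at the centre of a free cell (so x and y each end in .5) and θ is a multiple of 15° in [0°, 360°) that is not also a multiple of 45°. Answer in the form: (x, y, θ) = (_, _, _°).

Enumerate (i+0.5, j+0.5, θ) over the 15 free cells and 16 admissible headings. For each, cast all 7 beams and compare to the given ranges.
  (4.5, 2.5, 150°): beam 1 = 0.5176 ≠ 1.0000 ✗
  (2.5, 2.5, 345°): beam 1 = 0.5774 ≠ 1.0000 ✗
  (2.5, 4.5, 195°): beam 1 = 0.5774 ≠ 1.0000 ✗
  …
  (2.5, 3.5, 345°): r_1=1.0000, r_2=2.5882, r_3=2.8868, r_4=2.5882, r_5=2.8868, r_6=1.5529, r_7=1.7321 — all match ✓
Unique over the lattice → pose = (2.5, 3.5, 345°).

(x, y, θ) = (2.5, 3.5, 345°)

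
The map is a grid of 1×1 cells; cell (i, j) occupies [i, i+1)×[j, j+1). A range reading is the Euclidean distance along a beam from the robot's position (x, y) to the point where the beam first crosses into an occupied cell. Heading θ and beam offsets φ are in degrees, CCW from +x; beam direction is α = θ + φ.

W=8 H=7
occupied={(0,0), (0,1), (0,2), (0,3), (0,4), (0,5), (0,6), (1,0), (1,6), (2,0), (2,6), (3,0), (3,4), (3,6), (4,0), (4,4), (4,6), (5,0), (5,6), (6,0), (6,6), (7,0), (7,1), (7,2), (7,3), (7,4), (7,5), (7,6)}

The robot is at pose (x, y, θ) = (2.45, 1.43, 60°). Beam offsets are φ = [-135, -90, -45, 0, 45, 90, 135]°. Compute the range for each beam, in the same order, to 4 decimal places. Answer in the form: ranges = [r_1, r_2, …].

beam 1: φ=-135°, α=285°
  direction (0.2588, -0.9659); cell (2,1); t to first gridline: x 2.1250, y 0.4452 (then +3.8637 / +1.0353)
    (2,0) via y @ 0.4452  # hit
  → r_1 = 0.4452
beam 2: φ=-90°, α=330°
  direction (0.8660, -0.5000); cell (2,1); t to first gridline: x 0.6351, y 0.8600 (then +1.1547 / +2.0000)
    (3,1) via x @ 0.6351
    (3,0) via y @ 0.8600  # hit
  → r_2 = 0.8600
beam 3: φ=-45°, α=15°
  direction (0.9659, 0.2588); cell (2,1); t to first gridline: x 0.5694, y 2.2023 (then +1.0353 / +3.8637)
    (3,1) via x @ 0.5694
    (4,1) via x @ 1.6047
    (4,2) via y @ 2.2023
    (5,2) via x @ 2.6400
    (6,2) via x @ 3.6752
    (7,2) via x @ 4.7105  # hit
  → r_3 = 4.7105
beam 4: φ=0°, α=60°
  direction (0.5000, 0.8660); cell (2,1); t to first gridline: x 1.1000, y 0.6582 (then +2.0000 / +1.1547)
    (2,2) via y @ 0.6582
    (3,2) via x @ 1.1000
    (3,3) via y @ 1.8129
    (3,4) via y @ 2.9676  # hit
  → r_4 = 2.9676
beam 5: φ=45°, α=105°
  direction (-0.2588, 0.9659); cell (2,1); t to first gridline: x 1.7387, y 0.5901 (then +3.8637 / +1.0353)
    (2,2) via y @ 0.5901
    (2,3) via y @ 1.6254
    (1,3) via x @ 1.7387
    (1,4) via y @ 2.6607
    (1,5) via y @ 3.6959
    (1,6) via y @ 4.7312  # hit
  → r_5 = 4.7312
beam 6: φ=90°, α=150°
  direction (-0.8660, 0.5000); cell (2,1); t to first gridline: x 0.5196, y 1.1400 (then +1.1547 / +2.0000)
    (1,1) via x @ 0.5196
    (1,2) via y @ 1.1400
    (0,2) via x @ 1.6743  # hit
  → r_6 = 1.6743
beam 7: φ=135°, α=195°
  direction (-0.9659, -0.2588); cell (2,1); t to first gridline: x 0.4659, y 1.6614 (then +1.0353 / +3.8637)
    (1,1) via x @ 0.4659
    (0,1) via x @ 1.5012  # hit
  → r_7 = 1.5012

ranges = [0.4452, 0.8600, 4.7105, 2.9676, 4.7312, 1.6743, 1.5012]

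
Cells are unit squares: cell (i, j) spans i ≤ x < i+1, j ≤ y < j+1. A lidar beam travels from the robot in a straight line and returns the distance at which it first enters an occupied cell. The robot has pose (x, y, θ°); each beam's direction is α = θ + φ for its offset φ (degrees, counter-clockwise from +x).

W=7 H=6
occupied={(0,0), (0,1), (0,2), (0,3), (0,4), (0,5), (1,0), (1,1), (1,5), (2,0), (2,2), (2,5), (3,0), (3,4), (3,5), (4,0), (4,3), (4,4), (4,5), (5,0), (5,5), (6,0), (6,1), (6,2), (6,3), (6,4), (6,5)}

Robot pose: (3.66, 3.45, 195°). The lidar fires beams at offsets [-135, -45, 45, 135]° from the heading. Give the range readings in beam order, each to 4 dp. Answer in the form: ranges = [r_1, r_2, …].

beam 1: φ=-135°, α=60°
  dir = (cos 60°, sin 60°) = (0.5000, 0.8660); from cell (3,3)
  next x-line at t=0.6800, next y-line at t=0.6351; Δt_x=2.0000, Δt_y=1.1547
    y: enter (3,4) at t=0.6351 ← occupied
  → r_1 = 0.6351
beam 2: φ=-45°, α=150°
  dir = (cos 150°, sin 150°) = (-0.8660, 0.5000); from cell (3,3)
  next x-line at t=0.7621, next y-line at t=1.1000; Δt_x=1.1547, Δt_y=2.0000
    x: enter (2,3) at t=0.7621
    y: enter (2,4) at t=1.1000
    x: enter (1,4) at t=1.9168
    x: enter (0,4) at t=3.0715 ← occupied
  → r_2 = 3.0715
beam 3: φ=45°, α=240°
  dir = (cos 240°, sin 240°) = (-0.5000, -0.8660); from cell (3,3)
  next x-line at t=1.3200, next y-line at t=0.5196; Δt_x=2.0000, Δt_y=1.1547
    y: enter (3,2) at t=0.5196
    x: enter (2,2) at t=1.3200 ← occupied
  → r_3 = 1.3200
beam 4: φ=135°, α=330°
  dir = (cos 330°, sin 330°) = (0.8660, -0.5000); from cell (3,3)
  next x-line at t=0.3926, next y-line at t=0.9000; Δt_x=1.1547, Δt_y=2.0000
    x: enter (4,3) at t=0.3926 ← occupied
  → r_4 = 0.3926

ranges = [0.6351, 3.0715, 1.3200, 0.3926]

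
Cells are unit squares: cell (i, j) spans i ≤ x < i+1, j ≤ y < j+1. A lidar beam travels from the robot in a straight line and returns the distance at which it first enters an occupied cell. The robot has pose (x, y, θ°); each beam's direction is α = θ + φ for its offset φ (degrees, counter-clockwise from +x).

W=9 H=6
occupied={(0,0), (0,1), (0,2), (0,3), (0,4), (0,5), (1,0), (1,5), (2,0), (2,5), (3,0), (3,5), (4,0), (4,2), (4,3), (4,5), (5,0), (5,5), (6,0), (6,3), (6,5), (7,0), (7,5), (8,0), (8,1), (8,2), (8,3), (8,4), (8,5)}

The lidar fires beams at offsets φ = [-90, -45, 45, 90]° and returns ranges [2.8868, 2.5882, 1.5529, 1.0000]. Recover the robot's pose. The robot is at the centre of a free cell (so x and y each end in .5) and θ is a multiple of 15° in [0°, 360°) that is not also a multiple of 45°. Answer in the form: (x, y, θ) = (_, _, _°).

The pose lattice has 25·16 = 400 candidates. Test each by forward raycasting.
  (1.5, 4.5, 15°): beam 1 = 3.6235 ≠ 2.8868 ✗
  (6.5, 4.5, 240°): beam 1 = 1.0000 ≠ 2.8868 ✗
  (1.5, 3.5, 345°): beam 1 = 1.9319 ≠ 2.8868 ✗
  (1.5, 1.5, 240°): beam 1 = 0.5774 ≠ 2.8868 ✗
  …
  (1.5, 3.5, 30°): r_1=2.8868, r_2=2.5882, r_3=1.5529, r_4=1.0000 — all match ✓
Only this pose fits every beam.

(x, y, θ) = (1.5, 3.5, 30°)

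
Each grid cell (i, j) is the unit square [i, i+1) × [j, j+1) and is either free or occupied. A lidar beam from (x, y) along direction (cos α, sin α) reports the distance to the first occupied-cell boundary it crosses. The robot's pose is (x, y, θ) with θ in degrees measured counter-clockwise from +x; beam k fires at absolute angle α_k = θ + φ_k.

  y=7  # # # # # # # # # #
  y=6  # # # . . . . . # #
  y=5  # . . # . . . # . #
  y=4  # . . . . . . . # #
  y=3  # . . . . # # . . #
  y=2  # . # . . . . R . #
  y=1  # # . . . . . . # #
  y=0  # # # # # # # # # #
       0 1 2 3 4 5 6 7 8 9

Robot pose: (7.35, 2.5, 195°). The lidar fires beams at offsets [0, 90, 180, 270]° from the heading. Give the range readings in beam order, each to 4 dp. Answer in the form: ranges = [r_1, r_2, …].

ranges = [5.5387, 1.5529, 1.7082, 1.3523]

beam 1: φ=0°, α=195°
  direction (-0.9659, -0.2588); cell (7,2); t to first gridline: x 0.3623, y 1.9319 (then +1.0353 / +3.8637)
    (6,2) via x @ 0.3623
    (5,2) via x @ 1.3976
    (5,1) via y @ 1.9319
    (4,1) via x @ 2.4329
    (3,1) via x @ 3.4682
    (2,1) via x @ 4.5035
    (1,1) via x @ 5.5387  # hit
  → r_1 = 5.5387
beam 2: φ=90°, α=285°
  direction (0.2588, -0.9659); cell (7,2); t to first gridline: x 2.5114, y 0.5176 (then +3.8637 / +1.0353)
    (7,1) via y @ 0.5176
    (7,0) via y @ 1.5529  # hit
  → r_2 = 1.5529
beam 3: φ=180°, α=15°
  direction (0.9659, 0.2588); cell (7,2); t to first gridline: x 0.6729, y 1.9319 (then +1.0353 / +3.8637)
    (8,2) via x @ 0.6729
    (9,2) via x @ 1.7082  # hit
  → r_3 = 1.7082
beam 4: φ=270°, α=105°
  direction (-0.2588, 0.9659); cell (7,2); t to first gridline: x 1.3523, y 0.5176 (then +3.8637 / +1.0353)
    (7,3) via y @ 0.5176
    (6,3) via x @ 1.3523  # hit
  → r_4 = 1.3523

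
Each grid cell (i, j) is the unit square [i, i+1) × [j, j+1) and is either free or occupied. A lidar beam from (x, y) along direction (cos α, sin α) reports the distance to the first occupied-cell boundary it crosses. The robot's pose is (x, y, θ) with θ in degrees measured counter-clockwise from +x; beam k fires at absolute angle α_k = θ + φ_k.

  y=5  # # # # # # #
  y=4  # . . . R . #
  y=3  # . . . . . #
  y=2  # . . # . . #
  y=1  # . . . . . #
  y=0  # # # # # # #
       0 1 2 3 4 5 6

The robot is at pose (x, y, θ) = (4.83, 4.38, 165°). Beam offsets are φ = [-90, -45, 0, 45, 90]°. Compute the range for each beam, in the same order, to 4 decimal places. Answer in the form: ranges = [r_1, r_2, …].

ranges = [0.6419, 0.7159, 2.3955, 4.4225, 3.4992]

beam 1: φ=-90°, α=75°
  dir = (cos 75°, sin 75°) = (0.2588, 0.9659); from cell (4,4)
  next x-line at t=0.6568, next y-line at t=0.6419; Δt_x=3.8637, Δt_y=1.0353
    y: enter (4,5) at t=0.6419 ← occupied
  → r_1 = 0.6419
beam 2: φ=-45°, α=120°
  dir = (cos 120°, sin 120°) = (-0.5000, 0.8660); from cell (4,4)
  next x-line at t=1.6600, next y-line at t=0.7159; Δt_x=2.0000, Δt_y=1.1547
    y: enter (4,5) at t=0.7159 ← occupied
  → r_2 = 0.7159
beam 3: φ=0°, α=165°
  dir = (cos 165°, sin 165°) = (-0.9659, 0.2588); from cell (4,4)
  next x-line at t=0.8593, next y-line at t=2.3955; Δt_x=1.0353, Δt_y=3.8637
    x: enter (3,4) at t=0.8593
    x: enter (2,4) at t=1.8946
    y: enter (2,5) at t=2.3955 ← occupied
  → r_3 = 2.3955
beam 4: φ=45°, α=210°
  dir = (cos 210°, sin 210°) = (-0.8660, -0.5000); from cell (4,4)
  next x-line at t=0.9584, next y-line at t=0.7600; Δt_x=1.1547, Δt_y=2.0000
    y: enter (4,3) at t=0.7600
    x: enter (3,3) at t=0.9584
    x: enter (2,3) at t=2.1131
    y: enter (2,2) at t=2.7600
    x: enter (1,2) at t=3.2678
    x: enter (0,2) at t=4.4225 ← occupied
  → r_4 = 4.4225
beam 5: φ=90°, α=255°
  dir = (cos 255°, sin 255°) = (-0.2588, -0.9659); from cell (4,4)
  next x-line at t=3.2069, next y-line at t=0.3934; Δt_x=3.8637, Δt_y=1.0353
    y: enter (4,3) at t=0.3934
    y: enter (4,2) at t=1.4287
    y: enter (4,1) at t=2.4640
    x: enter (3,1) at t=3.2069
    y: enter (3,0) at t=3.4992 ← occupied
  → r_5 = 3.4992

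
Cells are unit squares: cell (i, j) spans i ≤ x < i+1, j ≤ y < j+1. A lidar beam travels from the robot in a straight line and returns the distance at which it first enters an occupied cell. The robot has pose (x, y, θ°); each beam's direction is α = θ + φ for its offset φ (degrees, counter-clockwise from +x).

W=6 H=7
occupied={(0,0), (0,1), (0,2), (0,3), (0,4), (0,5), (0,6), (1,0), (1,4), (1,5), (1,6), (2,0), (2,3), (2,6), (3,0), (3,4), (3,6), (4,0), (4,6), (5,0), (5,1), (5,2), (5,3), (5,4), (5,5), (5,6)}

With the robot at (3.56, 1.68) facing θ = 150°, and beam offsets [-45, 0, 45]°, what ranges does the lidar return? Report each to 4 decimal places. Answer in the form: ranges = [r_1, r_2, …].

beam 1: φ=-45°, α=105°
  direction (-0.2588, 0.9659); cell (3,1); t to first gridline: x 2.1637, y 0.3313 (then +3.8637 / +1.0353)
    (3,2) via y @ 0.3313
    (3,3) via y @ 1.3666
    (2,3) via x @ 2.1637  # hit
  → r_1 = 2.1637
beam 2: φ=0°, α=150°
  direction (-0.8660, 0.5000); cell (3,1); t to first gridline: x 0.6466, y 0.6400 (then +1.1547 / +2.0000)
    (3,2) via y @ 0.6400
    (2,2) via x @ 0.6466
    (1,2) via x @ 1.8013
    (1,3) via y @ 2.6400
    (0,3) via x @ 2.9560  # hit
  → r_2 = 2.9560
beam 3: φ=45°, α=195°
  direction (-0.9659, -0.2588); cell (3,1); t to first gridline: x 0.5798, y 2.6273 (then +1.0353 / +3.8637)
    (2,1) via x @ 0.5798
    (1,1) via x @ 1.6150
    (1,0) via y @ 2.6273  # hit
  → r_3 = 2.6273

ranges = [2.1637, 2.9560, 2.6273]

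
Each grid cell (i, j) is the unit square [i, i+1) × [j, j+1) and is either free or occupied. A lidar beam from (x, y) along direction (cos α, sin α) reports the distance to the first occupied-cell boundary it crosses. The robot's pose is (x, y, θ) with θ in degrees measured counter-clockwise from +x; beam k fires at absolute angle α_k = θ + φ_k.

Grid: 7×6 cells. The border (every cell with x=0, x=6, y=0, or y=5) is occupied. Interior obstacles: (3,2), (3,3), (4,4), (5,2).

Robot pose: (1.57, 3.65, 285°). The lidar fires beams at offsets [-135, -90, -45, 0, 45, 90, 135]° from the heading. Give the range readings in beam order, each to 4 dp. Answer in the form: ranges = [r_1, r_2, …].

beam 1: φ=-135°, α=150°
  dir = (cos 150°, sin 150°) = (-0.8660, 0.5000); from cell (1,3)
  next x-line at t=0.6582, next y-line at t=0.7000; Δt_x=1.1547, Δt_y=2.0000
    x: enter (0,3) at t=0.6582 ← occupied
  → r_1 = 0.6582
beam 2: φ=-90°, α=195°
  dir = (cos 195°, sin 195°) = (-0.9659, -0.2588); from cell (1,3)
  next x-line at t=0.5901, next y-line at t=2.5114; Δt_x=1.0353, Δt_y=3.8637
    x: enter (0,3) at t=0.5901 ← occupied
  → r_2 = 0.5901
beam 3: φ=-45°, α=240°
  dir = (cos 240°, sin 240°) = (-0.5000, -0.8660); from cell (1,3)
  next x-line at t=1.1400, next y-line at t=0.7506; Δt_x=2.0000, Δt_y=1.1547
    y: enter (1,2) at t=0.7506
    x: enter (0,2) at t=1.1400 ← occupied
  → r_3 = 1.1400
beam 4: φ=0°, α=285°
  dir = (cos 285°, sin 285°) = (0.2588, -0.9659); from cell (1,3)
  next x-line at t=1.6614, next y-line at t=0.6729; Δt_x=3.8637, Δt_y=1.0353
    y: enter (1,2) at t=0.6729
    x: enter (2,2) at t=1.6614
    y: enter (2,1) at t=1.7082
    y: enter (2,0) at t=2.7435 ← occupied
  → r_4 = 2.7435
beam 5: φ=45°, α=330°
  dir = (cos 330°, sin 330°) = (0.8660, -0.5000); from cell (1,3)
  next x-line at t=0.4965, next y-line at t=1.3000; Δt_x=1.1547, Δt_y=2.0000
    x: enter (2,3) at t=0.4965
    y: enter (2,2) at t=1.3000
    x: enter (3,2) at t=1.6512 ← occupied
  → r_5 = 1.6512
beam 6: φ=90°, α=15°
  dir = (cos 15°, sin 15°) = (0.9659, 0.2588); from cell (1,3)
  next x-line at t=0.4452, next y-line at t=1.3523; Δt_x=1.0353, Δt_y=3.8637
    x: enter (2,3) at t=0.4452
    y: enter (2,4) at t=1.3523
    x: enter (3,4) at t=1.4804
    x: enter (4,4) at t=2.5157 ← occupied
  → r_6 = 2.5157
beam 7: φ=135°, α=60°
  dir = (cos 60°, sin 60°) = (0.5000, 0.8660); from cell (1,3)
  next x-line at t=0.8600, next y-line at t=0.4041; Δt_x=2.0000, Δt_y=1.1547
    y: enter (1,4) at t=0.4041
    x: enter (2,4) at t=0.8600
    y: enter (2,5) at t=1.5588 ← occupied
  → r_7 = 1.5588

ranges = [0.6582, 0.5901, 1.1400, 2.7435, 1.6512, 2.5157, 1.5588]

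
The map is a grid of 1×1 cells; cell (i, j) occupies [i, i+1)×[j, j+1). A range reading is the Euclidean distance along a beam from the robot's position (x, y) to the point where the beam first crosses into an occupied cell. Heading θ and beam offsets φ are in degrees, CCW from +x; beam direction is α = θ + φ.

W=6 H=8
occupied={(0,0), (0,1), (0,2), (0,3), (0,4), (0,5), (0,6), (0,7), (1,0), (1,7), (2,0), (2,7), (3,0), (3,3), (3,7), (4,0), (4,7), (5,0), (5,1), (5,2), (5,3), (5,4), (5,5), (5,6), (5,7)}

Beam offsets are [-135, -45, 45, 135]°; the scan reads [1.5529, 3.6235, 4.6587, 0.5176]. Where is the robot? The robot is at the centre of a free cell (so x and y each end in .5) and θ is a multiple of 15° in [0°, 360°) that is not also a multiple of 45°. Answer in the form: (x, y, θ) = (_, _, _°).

(x, y, θ) = (1.5, 2.5, 30°)

Candidates: 23 free-cell centres × 16 headings = 368 poses. Raycast each; keep the one whose scan matches to 4 dp.
  (1.5, 4.5, 195°): beam 1 = 2.8868 ≠ 1.5529 ✗
  (4.5, 3.5, 120°): beam 1 = 0.5176 ≠ 1.5529 ✗
  (2.5, 6.5, 60°): beam 1 = 2.5882 ≠ 1.5529 ✗
  (1.5, 6.5, 165°): beam 1 = 1.0000 ≠ 1.5529 ✗
  (4.5, 5.5, 285°): beam 1 = 3.0000 ≠ 1.5529 ✗
  …
  (1.5, 2.5, 30°): r_1=1.5529, r_2=3.6235, r_3=4.6587, r_4=0.5176 — all match ✓
Unique over the lattice → pose = (1.5, 2.5, 30°).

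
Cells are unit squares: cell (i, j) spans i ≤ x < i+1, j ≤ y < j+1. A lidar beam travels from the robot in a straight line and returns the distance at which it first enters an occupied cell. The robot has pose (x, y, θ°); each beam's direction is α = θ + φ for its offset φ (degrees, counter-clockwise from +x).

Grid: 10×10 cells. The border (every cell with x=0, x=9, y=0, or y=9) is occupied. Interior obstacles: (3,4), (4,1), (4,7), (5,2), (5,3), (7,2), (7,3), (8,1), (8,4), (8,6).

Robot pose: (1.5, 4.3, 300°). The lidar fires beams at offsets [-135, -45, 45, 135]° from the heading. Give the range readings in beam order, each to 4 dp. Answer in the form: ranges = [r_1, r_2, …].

beam 1: φ=-135°, α=165°
  cosα=-0.9659 sinα=0.2588 | (1,4) | tMaxX 0.5176 tMaxY 2.7046 | tΔX 1.0353 tΔY 3.8637
    t=0.5176 [x] (0,4) — stop
  → r_1 = 0.5176
beam 2: φ=-45°, α=255°
  cosα=-0.2588 sinα=-0.9659 | (1,4) | tMaxX 1.9319 tMaxY 0.3106 | tΔX 3.8637 tΔY 1.0353
    t=0.3106 [y] (1,3)
    t=1.3459 [y] (1,2)
    t=1.9319 [x] (0,2) — stop
  → r_2 = 1.9319
beam 3: φ=45°, α=345°
  cosα=0.9659 sinα=-0.2588 | (1,4) | tMaxX 0.5176 tMaxY 1.1591 | tΔX 1.0353 tΔY 3.8637
    t=0.5176 [x] (2,4)
    t=1.1591 [y] (2,3)
    t=1.5529 [x] (3,3)
    t=2.5882 [x] (4,3)
    t=3.6235 [x] (5,3) — stop
  → r_3 = 3.6235
beam 4: φ=135°, α=75°
  cosα=0.2588 sinα=0.9659 | (1,4) | tMaxX 1.9319 tMaxY 0.7247 | tΔX 3.8637 tΔY 1.0353
    t=0.7247 [y] (1,5)
    t=1.7600 [y] (1,6)
    t=1.9319 [x] (2,6)
    t=2.7952 [y] (2,7)
    t=3.8305 [y] (2,8)
    t=4.8658 [y] (2,9) — stop
  → r_4 = 4.8658

ranges = [0.5176, 1.9319, 3.6235, 4.8658]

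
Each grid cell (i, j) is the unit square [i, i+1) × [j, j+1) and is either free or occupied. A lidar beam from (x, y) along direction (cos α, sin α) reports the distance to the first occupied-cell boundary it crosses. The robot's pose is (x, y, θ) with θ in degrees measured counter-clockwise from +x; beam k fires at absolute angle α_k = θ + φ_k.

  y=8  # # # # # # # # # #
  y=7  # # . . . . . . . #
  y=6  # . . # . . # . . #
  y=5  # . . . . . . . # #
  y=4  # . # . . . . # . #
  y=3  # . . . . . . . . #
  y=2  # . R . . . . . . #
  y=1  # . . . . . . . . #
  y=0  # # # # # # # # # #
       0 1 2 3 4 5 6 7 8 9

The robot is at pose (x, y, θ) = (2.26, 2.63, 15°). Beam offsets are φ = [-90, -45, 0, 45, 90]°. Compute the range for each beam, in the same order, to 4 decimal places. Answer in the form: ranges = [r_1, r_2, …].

beam 1: φ=-90°, α=285°
  direction (0.2588, -0.9659); cell (2,2); t to first gridline: x 2.8591, y 0.6522 (then +3.8637 / +1.0353)
    (2,1) via y @ 0.6522
    (2,0) via y @ 1.6875  # hit
  → r_1 = 1.6875
beam 2: φ=-45°, α=330°
  direction (0.8660, -0.5000); cell (2,2); t to first gridline: x 0.8545, y 1.2600 (then +1.1547 / +2.0000)
    (3,2) via x @ 0.8545
    (3,1) via y @ 1.2600
    (4,1) via x @ 2.0092
    (5,1) via x @ 3.1639
    (5,0) via y @ 3.2600  # hit
  → r_2 = 3.2600
beam 3: φ=0°, α=15°
  direction (0.9659, 0.2588); cell (2,2); t to first gridline: x 0.7661, y 1.4296 (then +1.0353 / +3.8637)
    (3,2) via x @ 0.7661
    (3,3) via y @ 1.4296
    (4,3) via x @ 1.8014
    (5,3) via x @ 2.8367
    (6,3) via x @ 3.8719
    (7,3) via x @ 4.9072
    (7,4) via y @ 5.2933  # hit
  → r_3 = 5.2933
beam 4: φ=45°, α=60°
  direction (0.5000, 0.8660); cell (2,2); t to first gridline: x 1.4800, y 0.4272 (then +2.0000 / +1.1547)
    (2,3) via y @ 0.4272
    (3,3) via x @ 1.4800
    (3,4) via y @ 1.5819
    (3,5) via y @ 2.7366
    (4,5) via x @ 3.4800
    (4,6) via y @ 3.8913
    (4,7) via y @ 5.0460
    (5,7) via x @ 5.4800
    (5,8) via y @ 6.2007  # hit
  → r_4 = 6.2007
beam 5: φ=90°, α=105°
  direction (-0.2588, 0.9659); cell (2,2); t to first gridline: x 1.0046, y 0.3831 (then +3.8637 / +1.0353)
    (2,3) via y @ 0.3831
    (1,3) via x @ 1.0046
    (1,4) via y @ 1.4183
    (1,5) via y @ 2.4536
    (1,6) via y @ 3.4889
    (1,7) via y @ 4.5242  # hit
  → r_5 = 4.5242

ranges = [1.6875, 3.2600, 5.2933, 6.2007, 4.5242]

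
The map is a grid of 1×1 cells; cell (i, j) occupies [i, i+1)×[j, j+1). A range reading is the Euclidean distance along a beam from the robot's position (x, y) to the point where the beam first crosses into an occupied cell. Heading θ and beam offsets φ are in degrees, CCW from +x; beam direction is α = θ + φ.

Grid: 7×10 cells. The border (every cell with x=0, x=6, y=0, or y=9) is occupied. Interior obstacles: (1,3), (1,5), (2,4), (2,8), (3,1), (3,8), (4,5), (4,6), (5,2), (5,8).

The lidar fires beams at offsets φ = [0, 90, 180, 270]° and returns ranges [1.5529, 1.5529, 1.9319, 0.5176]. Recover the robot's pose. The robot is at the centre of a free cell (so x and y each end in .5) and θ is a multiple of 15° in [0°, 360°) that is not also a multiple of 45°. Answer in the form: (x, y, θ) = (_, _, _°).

(x, y, θ) = (4.5, 7.5, 345°)

Candidates: 30 free-cell centres × 16 headings = 480 poses. Raycast each; keep the one whose scan matches to 4 dp.
  (5.5, 3.5, 15°): beam 1 = 0.5176 ≠ 1.5529 ✗
  (2.5, 6.5, 15°): beam 3 = 1.5529 ≠ 1.9319 ✗
  (1.5, 2.5, 120°): beam 1 = 0.5774 ≠ 1.5529 ✗
  (3.5, 4.5, 330°): beam 1 = 2.8868 ≠ 1.5529 ✗
  (1.5, 7.5, 75°): beam 2 = 0.5176 ≠ 1.5529 ✗
  …
  (4.5, 7.5, 345°): r_1=1.5529, r_2=1.5529, r_3=1.9319, r_4=0.5176 — all match ✓
Only this pose fits every beam.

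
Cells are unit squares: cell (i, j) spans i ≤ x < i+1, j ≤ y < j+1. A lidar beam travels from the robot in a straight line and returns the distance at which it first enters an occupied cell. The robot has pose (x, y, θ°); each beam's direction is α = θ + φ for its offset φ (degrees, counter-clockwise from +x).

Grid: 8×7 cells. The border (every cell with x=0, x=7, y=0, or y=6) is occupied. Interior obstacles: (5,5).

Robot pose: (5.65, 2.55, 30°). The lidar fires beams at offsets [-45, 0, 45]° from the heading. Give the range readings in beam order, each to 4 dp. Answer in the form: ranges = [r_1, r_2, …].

beam 1: φ=-45°, α=345°
  direction (0.9659, -0.2588); cell (5,2); t to first gridline: x 0.3623, y 2.1250 (then +1.0353 / +3.8637)
    (6,2) via x @ 0.3623
    (7,2) via x @ 1.3976  # hit
  → r_1 = 1.3976
beam 2: φ=0°, α=30°
  direction (0.8660, 0.5000); cell (5,2); t to first gridline: x 0.4041, y 0.9000 (then +1.1547 / +2.0000)
    (6,2) via x @ 0.4041
    (6,3) via y @ 0.9000
    (7,3) via x @ 1.5588  # hit
  → r_2 = 1.5588
beam 3: φ=45°, α=75°
  direction (0.2588, 0.9659); cell (5,2); t to first gridline: x 1.3523, y 0.4659 (then +3.8637 / +1.0353)
    (5,3) via y @ 0.4659
    (6,3) via x @ 1.3523
    (6,4) via y @ 1.5012
    (6,5) via y @ 2.5364
    (6,6) via y @ 3.5717  # hit
  → r_3 = 3.5717

ranges = [1.3976, 1.5588, 3.5717]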